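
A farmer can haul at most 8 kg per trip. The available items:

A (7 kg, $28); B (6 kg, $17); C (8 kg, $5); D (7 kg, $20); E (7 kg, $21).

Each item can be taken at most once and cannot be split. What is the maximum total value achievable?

$28

This is a 0/1 knapsack; check combinations near the capacity.
- A: weight 7, value 28
- E: weight 7, value 21
- D: weight 7, value 20
- B: weight 6, value 17
Best: $28.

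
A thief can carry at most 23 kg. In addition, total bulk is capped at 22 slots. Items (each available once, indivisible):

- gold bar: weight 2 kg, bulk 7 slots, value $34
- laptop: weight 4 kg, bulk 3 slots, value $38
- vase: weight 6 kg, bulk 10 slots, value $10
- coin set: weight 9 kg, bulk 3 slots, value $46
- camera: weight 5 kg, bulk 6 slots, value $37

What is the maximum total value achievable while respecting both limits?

Feasible sets respecting both limits:
- gold bar+laptop+coin set+camera: weight 20, bulk 19, value 155
- laptop+coin set+camera: weight 18, bulk 12, value 121
- gold bar+laptop+coin set: weight 15, bulk 13, value 118
Best: $155.

$155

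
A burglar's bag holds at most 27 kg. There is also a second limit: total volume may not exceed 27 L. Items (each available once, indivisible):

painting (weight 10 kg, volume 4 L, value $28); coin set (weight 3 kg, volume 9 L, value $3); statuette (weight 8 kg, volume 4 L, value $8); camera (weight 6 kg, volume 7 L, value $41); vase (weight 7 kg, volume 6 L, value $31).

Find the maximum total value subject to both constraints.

Feasible sets respecting both limits:
- painting+coin set+camera+vase: weight 26, volume 26, value 103
- painting+camera+vase: weight 23, volume 17, value 100
- coin set+statuette+camera+vase: weight 24, volume 26, value 83
- painting+coin set+statuette+camera: weight 27, volume 24, value 80
Best: $103.

$103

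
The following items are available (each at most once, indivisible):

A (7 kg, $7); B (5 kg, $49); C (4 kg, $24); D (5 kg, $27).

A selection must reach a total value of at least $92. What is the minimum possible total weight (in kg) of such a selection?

Subsets with value ≥ 92, sorted by total weight:
- B+C+D: weight 14, value 100
- A+B+C+D: weight 21, value 107
Minimum weight: 14 kg.

14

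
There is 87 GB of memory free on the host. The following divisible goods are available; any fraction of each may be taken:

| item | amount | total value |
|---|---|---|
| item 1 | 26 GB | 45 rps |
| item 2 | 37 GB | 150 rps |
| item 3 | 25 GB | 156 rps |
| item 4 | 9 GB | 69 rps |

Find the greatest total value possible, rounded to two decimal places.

402.69

Take in order of value per unit:
- item 4 (69/9 per unit): all 9 → value 69, running total 69.00
- item 3 (156/25 per unit): all 25 → value 156, running total 225.00
- item 2 (150/37 per unit): all 37 → value 150, running total 375.00
- item 1 (45/26 per unit): 16 of 26 → value 16×45/26 = 27.6923, running total 402.69
Total 402.69.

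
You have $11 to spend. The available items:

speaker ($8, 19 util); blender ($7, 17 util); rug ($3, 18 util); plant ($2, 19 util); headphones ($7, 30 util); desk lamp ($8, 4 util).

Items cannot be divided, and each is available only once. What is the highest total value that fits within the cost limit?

Check high-value combinations within $11:
- plant+headphones: cost 2+7=9, value 19+30=49
- rug+headphones: cost 3+7=10, value 18+30=48
- speaker+plant: cost 8+2=10, value 19+19=38
Best: 49 util.

49 util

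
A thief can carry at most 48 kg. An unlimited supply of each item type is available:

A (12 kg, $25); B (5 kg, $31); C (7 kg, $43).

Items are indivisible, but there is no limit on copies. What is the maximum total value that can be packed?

$296

Best value-per-unit is B at 31/5; filling with it alone gives 9×31 = 279.
Optimal mix: 4×B + 4×C → weight 48, value 296.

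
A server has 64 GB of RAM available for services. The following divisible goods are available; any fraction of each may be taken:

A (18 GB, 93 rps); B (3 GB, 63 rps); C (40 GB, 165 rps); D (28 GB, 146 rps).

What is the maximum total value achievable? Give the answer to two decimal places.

363.88

Take in order of value per unit:
- B (63/3 per unit): all 3 → value 63, running total 63.00
- D (146/28 per unit): all 28 → value 146, running total 209.00
- A (93/18 per unit): all 18 → value 93, running total 302.00
- C (165/40 per unit): 15 of 40 → value 15×165/40 = 61.8750, running total 363.88
Total 363.88.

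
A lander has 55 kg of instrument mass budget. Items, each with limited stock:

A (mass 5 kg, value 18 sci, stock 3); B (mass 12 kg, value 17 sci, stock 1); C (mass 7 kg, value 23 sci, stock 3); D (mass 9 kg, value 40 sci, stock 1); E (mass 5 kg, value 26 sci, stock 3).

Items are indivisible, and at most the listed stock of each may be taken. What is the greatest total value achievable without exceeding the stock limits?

Top feasible selections:
- 2×A + 3×C + 1×D + 3×E: mass 55, value 223
- 3×A + 2×C + 1×D + 3×E: mass 53, value 218
- 3×A + 3×C + 1×D + 2×E: mass 55, value 215
Best: 223 sci.

223 sci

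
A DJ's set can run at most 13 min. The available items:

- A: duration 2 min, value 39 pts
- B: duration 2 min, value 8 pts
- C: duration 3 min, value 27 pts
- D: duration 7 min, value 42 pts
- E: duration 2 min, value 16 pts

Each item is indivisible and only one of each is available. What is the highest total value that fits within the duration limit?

108 pts

Check high-value combinations within 13 min:
- A+C+D: duration 2+3+7=12, value 39+27+42=108
- A+B+D+E: duration 2+2+7+2=13, value 39+8+42+16=105
- A+D+E: duration 2+7+2=11, value 39+42+16=97
- A+B+C+E: duration 2+2+3+2=9, value 39+8+27+16=90
- A+B+D: duration 2+2+7=11, value 39+8+42=89
Best: 108 pts.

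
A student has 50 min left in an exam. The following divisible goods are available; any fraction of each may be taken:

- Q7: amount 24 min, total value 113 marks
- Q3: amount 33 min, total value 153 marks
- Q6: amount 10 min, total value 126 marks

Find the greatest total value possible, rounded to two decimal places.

313.18

Take in order of value per unit:
- Q6 (126/10 per unit): all 10 → value 126, running total 126.00
- Q7 (113/24 per unit): all 24 → value 113, running total 239.00
- Q3 (153/33 per unit): 16 of 33 → value 16×153/33 = 74.1818, running total 313.18
Total 313.18.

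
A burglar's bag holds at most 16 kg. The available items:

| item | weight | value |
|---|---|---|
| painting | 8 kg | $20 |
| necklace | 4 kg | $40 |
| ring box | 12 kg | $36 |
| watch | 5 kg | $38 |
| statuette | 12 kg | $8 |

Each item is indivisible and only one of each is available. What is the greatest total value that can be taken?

$78

Check high-value combinations within 16 kg:
- necklace+watch: weight 4+5=9, value 40+38=78
- necklace+ring box: weight 4+12=16, value 40+36=76
- painting+necklace: weight 8+4=12, value 20+40=60
Best: $78.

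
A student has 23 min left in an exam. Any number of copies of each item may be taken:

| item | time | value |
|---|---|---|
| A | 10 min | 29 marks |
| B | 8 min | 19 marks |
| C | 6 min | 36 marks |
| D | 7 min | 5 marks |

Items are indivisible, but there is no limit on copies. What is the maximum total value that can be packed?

108 marks

Best value-per-unit is C at 36/6, and filling with it alone uses time 3×6=18. No mix of the others beats 3×36 = 108.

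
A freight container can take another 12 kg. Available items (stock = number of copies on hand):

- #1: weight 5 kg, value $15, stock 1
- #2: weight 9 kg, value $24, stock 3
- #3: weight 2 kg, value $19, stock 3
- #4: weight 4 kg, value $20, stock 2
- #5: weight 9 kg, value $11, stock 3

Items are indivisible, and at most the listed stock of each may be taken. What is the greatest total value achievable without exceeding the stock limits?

$78

Top feasible selections:
- 2×#3 + 2×#4: weight 12, value 78
- 3×#3 + 1×#4: weight 10, value 77
Best: $78.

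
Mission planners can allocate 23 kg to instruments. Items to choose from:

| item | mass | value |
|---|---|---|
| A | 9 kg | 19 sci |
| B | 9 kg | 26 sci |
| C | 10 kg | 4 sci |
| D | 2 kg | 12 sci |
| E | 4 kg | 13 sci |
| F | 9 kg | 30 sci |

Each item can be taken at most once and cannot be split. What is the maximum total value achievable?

69 sci

This is a 0/1 knapsack; check combinations near the capacity.
- B+E+F: mass 9+4+9=22, value 26+13+30=69
- B+D+F: mass 9+2+9=20, value 26+12+30=68
- A+E+F: mass 9+4+9=22, value 19+13+30=62
Best: 69 sci.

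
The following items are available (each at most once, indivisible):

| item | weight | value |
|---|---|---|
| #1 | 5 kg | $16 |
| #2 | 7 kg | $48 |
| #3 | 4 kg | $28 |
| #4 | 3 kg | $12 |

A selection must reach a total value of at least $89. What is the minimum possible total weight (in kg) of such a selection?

Subsets with value ≥ 89, sorted by total weight:
- #1+#2+#3: weight 16, value 92
- #1+#2+#3+#4: weight 19, value 104
Minimum weight: 16 kg.

16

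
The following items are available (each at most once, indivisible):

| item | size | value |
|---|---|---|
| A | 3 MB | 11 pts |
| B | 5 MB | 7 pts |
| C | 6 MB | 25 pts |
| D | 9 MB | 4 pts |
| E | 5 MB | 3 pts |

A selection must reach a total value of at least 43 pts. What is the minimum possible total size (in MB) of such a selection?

14

Subsets with value ≥ 43, sorted by total size:
- A+B+C: size 14, value 43
- A+B+C+E: size 19, value 46
- A+B+C+D: size 23, value 47
Minimum size: 14 MB.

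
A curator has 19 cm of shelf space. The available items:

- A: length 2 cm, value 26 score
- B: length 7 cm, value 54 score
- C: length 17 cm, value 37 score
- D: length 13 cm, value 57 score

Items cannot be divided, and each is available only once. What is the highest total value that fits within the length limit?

83 score

Check high-value combinations within 19 cm:
- A+D: length 2+13=15, value 26+57=83
- A+B: length 2+7=9, value 26+54=80
- A+C: length 2+17=19, value 26+37=63
- D: length 13, value 57
- B: length 7, value 54
Best: 83 score.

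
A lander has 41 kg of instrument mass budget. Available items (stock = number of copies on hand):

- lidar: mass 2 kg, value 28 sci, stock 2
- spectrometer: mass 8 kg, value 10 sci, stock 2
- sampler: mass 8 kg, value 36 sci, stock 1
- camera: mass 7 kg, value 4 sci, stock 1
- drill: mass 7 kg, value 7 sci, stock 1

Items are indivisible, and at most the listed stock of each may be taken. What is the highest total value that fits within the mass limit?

Top feasible selections:
- 2×lidar + 2×spectrometer + 1×sampler + 1×drill: mass 35, value 119
- 2×lidar + 2×spectrometer + 1×sampler + 1×camera: mass 35, value 116
Best: 119 sci.

119 sci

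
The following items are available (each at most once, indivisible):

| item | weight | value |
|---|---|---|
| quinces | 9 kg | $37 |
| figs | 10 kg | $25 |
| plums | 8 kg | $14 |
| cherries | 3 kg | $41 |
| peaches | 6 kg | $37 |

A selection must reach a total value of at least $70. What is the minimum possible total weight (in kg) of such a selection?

9

Subsets with value ≥ 70, sorted by total weight:
- cherries+peaches: weight 9, value 78
- quinces+cherries: weight 12, value 78
- quinces+peaches: weight 15, value 74
Minimum weight: 9 kg.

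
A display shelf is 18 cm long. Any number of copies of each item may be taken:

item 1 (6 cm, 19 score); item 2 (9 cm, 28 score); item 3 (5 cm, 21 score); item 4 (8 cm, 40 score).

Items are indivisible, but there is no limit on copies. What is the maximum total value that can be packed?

82 score

Best value-per-unit is item 4 at 40/8; filling with it alone gives 2×40 = 80.
Optimal mix: 2×item 3 + 1×item 4 → length 18, value 82.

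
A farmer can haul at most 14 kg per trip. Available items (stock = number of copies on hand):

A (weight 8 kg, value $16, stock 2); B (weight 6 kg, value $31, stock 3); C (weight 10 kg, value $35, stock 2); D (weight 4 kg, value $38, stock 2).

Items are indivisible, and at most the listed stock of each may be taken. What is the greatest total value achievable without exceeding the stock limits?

$107

Best selections within weight 14 and stock limits:
- 1×B + 2×D: weight 14, value 107
- 2×D: weight 8, value 76
Best: $107.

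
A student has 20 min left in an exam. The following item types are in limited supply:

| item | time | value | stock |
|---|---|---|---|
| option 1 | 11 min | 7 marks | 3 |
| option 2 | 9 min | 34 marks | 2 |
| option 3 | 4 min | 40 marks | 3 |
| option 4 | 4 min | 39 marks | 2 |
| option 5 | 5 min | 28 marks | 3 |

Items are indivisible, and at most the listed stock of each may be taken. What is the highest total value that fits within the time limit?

198 marks

Best selections within time 20 and stock limits:
- 3×option 3 + 2×option 4: time 20, value 198
- 3×option 3 + 1×option 4: time 16, value 159
- 2×option 3 + 2×option 4: time 16, value 158
Best: 198 marks.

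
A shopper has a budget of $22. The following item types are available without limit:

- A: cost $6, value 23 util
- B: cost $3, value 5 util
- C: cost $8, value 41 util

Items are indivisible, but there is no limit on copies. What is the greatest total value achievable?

105 util

Best value-per-unit is C at 41/8; filling with it alone gives 2×41 = 82.
Optimal mix: 1×A + 2×C → cost 22, value 105.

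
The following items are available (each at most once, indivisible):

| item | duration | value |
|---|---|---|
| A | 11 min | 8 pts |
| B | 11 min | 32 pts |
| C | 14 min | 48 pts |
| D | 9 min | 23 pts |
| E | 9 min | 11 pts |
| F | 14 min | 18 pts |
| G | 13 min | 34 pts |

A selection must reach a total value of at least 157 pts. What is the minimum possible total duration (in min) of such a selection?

Subsets with value ≥ 157, sorted by total duration:
- B+C+D+E+F+G: duration 70, value 166
- A+B+C+D+F+G: duration 72, value 163
Minimum duration: 70 min.

70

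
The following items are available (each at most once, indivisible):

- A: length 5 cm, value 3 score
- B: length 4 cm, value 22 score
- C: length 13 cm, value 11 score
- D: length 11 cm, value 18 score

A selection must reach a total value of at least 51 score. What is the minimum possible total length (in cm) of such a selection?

Subsets with value ≥ 51, sorted by total length:
- B+C+D: length 28, value 51
- A+B+C+D: length 33, value 54
Minimum length: 28 cm.

28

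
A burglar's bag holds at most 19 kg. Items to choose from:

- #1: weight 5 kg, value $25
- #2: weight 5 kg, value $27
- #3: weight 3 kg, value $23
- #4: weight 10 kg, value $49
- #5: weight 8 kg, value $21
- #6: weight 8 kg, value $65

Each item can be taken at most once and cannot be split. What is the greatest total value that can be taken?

$117

Check high-value combinations within 19 kg:
- #1+#2+#6: weight 5+5+8=18, value 25+27+65=117
- #2+#3+#6: weight 5+3+8=16, value 27+23+65=115
- #4+#6: weight 10+8=18, value 49+65=114
- #1+#3+#6: weight 5+3+8=16, value 25+23+65=113
- #3+#5+#6: weight 3+8+8=19, value 23+21+65=109
Best: $117.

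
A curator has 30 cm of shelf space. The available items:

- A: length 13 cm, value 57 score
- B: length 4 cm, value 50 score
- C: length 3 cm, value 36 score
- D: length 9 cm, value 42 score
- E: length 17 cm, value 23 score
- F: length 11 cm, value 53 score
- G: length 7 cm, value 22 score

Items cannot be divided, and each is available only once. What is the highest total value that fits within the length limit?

Check high-value combinations within 30 cm:
- A+B+C+D: length 13+4+3+9=29, value 57+50+36+42=185
- B+C+D+F: length 4+3+9+11=27, value 50+36+42+53=181
- A+B+C+G: length 13+4+3+7=27, value 57+50+36+22=165
- B+C+F+G: length 4+3+11+7=25, value 50+36+53+22=161
- A+B+F: length 13+4+11=28, value 57+50+53=160
Best: 185 score.

185 score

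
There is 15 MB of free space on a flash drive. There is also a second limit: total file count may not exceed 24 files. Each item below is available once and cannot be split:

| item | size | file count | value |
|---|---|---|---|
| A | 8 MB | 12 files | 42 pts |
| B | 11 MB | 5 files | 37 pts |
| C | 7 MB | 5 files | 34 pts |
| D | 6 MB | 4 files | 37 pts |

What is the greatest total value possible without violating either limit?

79 pts

Feasible sets respecting both limits:
- A+D: size 14, file count 16, value 79
- A+C: size 15, file count 17, value 76
- C+D: size 13, file count 9, value 71
Best: 79 pts.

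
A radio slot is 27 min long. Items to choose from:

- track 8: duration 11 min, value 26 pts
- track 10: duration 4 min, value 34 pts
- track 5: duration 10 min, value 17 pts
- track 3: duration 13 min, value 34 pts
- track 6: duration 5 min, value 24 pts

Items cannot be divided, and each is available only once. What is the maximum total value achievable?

92 pts

Check high-value combinations within 27 min:
- track 10+track 3+track 6: duration 4+13+5=22, value 34+34+24=92
- track 10+track 5+track 3: duration 4+10+13=27, value 34+17+34=85
- track 8+track 10+track 6: duration 11+4+5=20, value 26+34+24=84
- track 8+track 10+track 5: duration 11+4+10=25, value 26+34+17=77
Best: 92 pts.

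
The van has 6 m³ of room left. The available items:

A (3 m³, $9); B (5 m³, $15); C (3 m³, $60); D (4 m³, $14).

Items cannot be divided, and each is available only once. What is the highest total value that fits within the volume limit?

$69

Check high-value combinations within 6 m³:
- A+C: volume 3+3=6, value 9+60=69
- C: volume 3, value 60
- B: volume 5, value 15
Best: $69.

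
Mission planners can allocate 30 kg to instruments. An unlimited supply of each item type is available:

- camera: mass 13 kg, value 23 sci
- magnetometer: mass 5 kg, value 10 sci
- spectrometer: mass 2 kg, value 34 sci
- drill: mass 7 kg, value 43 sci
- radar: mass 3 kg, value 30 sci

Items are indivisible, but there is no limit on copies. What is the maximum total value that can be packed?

Best value-per-unit is spectrometer at 34/2, and filling with it alone uses mass 15×2=30. No mix of the others beats 15×34 = 510.

510 sci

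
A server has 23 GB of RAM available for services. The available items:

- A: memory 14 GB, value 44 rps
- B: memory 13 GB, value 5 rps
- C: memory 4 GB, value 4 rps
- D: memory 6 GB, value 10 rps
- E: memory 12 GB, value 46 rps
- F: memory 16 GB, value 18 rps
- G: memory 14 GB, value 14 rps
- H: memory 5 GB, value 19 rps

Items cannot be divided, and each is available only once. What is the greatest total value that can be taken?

75 rps

This is a 0/1 knapsack; check combinations near the capacity.
- D+E+H: memory 6+12+5=23, value 10+46+19=75
- C+E+H: memory 4+12+5=21, value 4+46+19=69
- A+C+H: memory 14+4+5=23, value 44+4+19=67
- E+H: memory 12+5=17, value 46+19=65
Best: 75 rps.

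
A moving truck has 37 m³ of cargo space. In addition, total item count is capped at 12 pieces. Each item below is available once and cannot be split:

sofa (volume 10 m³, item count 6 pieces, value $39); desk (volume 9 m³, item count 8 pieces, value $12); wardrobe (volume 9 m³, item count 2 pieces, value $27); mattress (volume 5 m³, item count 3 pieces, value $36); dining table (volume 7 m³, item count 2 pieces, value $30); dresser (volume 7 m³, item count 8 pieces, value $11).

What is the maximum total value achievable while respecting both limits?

$105

Feasible sets respecting both limits:
- sofa+mattress+dining table: volume 22, item count 11, value 105
- sofa+wardrobe+mattress: volume 24, item count 11, value 102
- sofa+wardrobe+dining table: volume 26, item count 10, value 96
- wardrobe+mattress+dining table: volume 21, item count 7, value 93
Best: $105.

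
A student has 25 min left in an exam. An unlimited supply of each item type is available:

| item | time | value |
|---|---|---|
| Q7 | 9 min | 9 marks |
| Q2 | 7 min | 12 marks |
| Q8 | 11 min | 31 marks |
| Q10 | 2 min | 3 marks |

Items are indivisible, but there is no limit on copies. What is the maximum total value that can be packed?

65 marks

Best value-per-unit is Q8 at 31/11; filling with it alone gives 2×31 = 62.
Optimal mix: 2×Q8 + 1×Q10 → time 24, value 65.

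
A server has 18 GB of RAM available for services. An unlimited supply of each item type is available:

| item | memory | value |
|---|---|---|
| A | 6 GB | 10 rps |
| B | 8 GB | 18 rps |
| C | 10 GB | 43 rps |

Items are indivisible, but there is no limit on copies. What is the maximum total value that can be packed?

61 rps

Best value-per-unit is C at 43/10; filling with it alone gives 1×43 = 43.
Optimal mix: 1×B + 1×C → memory 18, value 61.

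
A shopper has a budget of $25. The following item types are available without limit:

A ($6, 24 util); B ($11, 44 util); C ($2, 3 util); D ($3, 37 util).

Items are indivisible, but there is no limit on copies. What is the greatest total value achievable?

296 util

Best value-per-unit is D at 37/3, and filling with it alone uses cost 8×3=24. No mix of the others beats 8×37 = 296.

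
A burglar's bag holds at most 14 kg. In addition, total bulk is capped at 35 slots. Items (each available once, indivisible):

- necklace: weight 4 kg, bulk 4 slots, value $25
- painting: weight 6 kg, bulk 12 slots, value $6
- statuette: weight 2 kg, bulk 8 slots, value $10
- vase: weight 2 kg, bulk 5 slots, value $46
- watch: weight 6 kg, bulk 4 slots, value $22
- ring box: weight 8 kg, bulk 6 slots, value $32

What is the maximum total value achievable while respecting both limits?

Feasible sets respecting both limits:
- necklace+statuette+vase+watch: weight 14, bulk 21, value 103
- necklace+vase+ring box: weight 14, bulk 15, value 103
- necklace+vase+watch: weight 12, bulk 13, value 93
Best: $103.

$103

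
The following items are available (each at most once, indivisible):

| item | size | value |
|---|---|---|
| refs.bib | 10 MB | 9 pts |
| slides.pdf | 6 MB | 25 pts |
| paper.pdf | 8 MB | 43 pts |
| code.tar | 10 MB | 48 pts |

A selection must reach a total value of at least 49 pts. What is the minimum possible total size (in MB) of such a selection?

14

Subsets with value ≥ 49, sorted by total size:
- slides.pdf+paper.pdf: size 14, value 68
- slides.pdf+code.tar: size 16, value 73
Minimum size: 14 MB.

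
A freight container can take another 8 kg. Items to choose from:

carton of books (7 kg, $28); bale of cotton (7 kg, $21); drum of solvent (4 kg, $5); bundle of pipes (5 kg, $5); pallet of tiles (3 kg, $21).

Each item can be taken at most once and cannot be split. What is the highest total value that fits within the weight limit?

$28

Check high-value combinations within 8 kg:
- carton of books: weight 7, value 28
- drum of solvent+pallet of tiles: weight 4+3=7, value 5+21=26
- bundle of pipes+pallet of tiles: weight 5+3=8, value 5+21=26
Best: $28.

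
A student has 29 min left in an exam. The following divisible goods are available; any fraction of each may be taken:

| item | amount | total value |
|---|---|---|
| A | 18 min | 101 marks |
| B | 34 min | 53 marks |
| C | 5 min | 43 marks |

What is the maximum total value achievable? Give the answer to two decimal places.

Take in order of value per unit:
- C (43/5 per unit): all 5 → value 43, running total 43.00
- A (101/18 per unit): all 18 → value 101, running total 144.00
- B (53/34 per unit): 6 of 34 → value 6×53/34 = 9.3529, running total 153.35
Total 153.35.

153.35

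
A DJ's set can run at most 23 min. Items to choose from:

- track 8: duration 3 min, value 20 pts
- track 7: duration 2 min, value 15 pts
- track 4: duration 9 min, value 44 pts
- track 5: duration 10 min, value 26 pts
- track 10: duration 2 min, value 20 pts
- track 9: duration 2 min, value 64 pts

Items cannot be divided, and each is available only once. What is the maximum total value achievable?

Check high-value combinations within 23 min:
- track 8+track 7+track 4+track 10+track 9: duration 3+2+9+2+2=18, value 20+15+44+20+64=163
- track 4+track 5+track 10+track 9: duration 9+10+2+2=23, value 44+26+20+64=154
- track 7+track 4+track 5+track 9: duration 2+9+10+2=23, value 15+44+26+64=149
- track 8+track 4+track 10+track 9: duration 3+9+2+2=16, value 20+44+20+64=148
- track 8+track 7+track 5+track 10+track 9: duration 3+2+10+2+2=19, value 20+15+26+20+64=145
Best: 163 pts.

163 pts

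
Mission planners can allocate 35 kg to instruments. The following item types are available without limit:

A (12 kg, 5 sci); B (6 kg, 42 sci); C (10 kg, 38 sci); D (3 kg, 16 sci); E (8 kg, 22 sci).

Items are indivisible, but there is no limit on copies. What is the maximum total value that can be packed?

226 sci

Best value-per-unit is B at 42/6; filling with it alone gives 5×42 = 210.
Optimal mix: 5×B + 1×D → mass 33, value 226.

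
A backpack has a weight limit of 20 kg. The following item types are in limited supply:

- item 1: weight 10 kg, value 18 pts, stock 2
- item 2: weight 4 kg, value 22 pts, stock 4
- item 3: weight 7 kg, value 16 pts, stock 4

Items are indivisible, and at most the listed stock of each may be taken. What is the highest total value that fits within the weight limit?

88 pts

Top feasible selections:
- 4×item 2: weight 16, value 88
- 3×item 2 + 1×item 3: weight 19, value 82
- 3×item 2: weight 12, value 66
- 1×item 1 + 2×item 2: weight 18, value 62
Best: 88 pts.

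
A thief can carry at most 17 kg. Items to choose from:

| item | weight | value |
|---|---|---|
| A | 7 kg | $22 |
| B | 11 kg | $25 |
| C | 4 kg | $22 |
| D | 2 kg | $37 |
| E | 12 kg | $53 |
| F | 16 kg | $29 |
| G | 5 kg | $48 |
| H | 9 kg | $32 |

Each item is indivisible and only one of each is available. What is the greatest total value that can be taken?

Check high-value combinations within 17 kg:
- D+G+H: weight 2+5+9=16, value 37+48+32=117
- C+D+G: weight 4+2+5=11, value 22+37+48=107
- A+D+G: weight 7+2+5=14, value 22+37+48=107
- E+G: weight 12+5=17, value 53+48=101
Best: $117.

$117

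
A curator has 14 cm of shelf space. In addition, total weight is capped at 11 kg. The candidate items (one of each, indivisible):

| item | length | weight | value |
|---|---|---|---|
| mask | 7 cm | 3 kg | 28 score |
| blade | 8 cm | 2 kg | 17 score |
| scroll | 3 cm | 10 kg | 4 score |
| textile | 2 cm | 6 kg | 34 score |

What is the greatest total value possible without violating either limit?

Feasible sets respecting both limits:
- mask+textile: length 9, weight 9, value 62
- blade+textile: length 10, weight 8, value 51
- textile: length 2, weight 6, value 34
- mask: length 7, weight 3, value 28
Best: 62 score.

62 score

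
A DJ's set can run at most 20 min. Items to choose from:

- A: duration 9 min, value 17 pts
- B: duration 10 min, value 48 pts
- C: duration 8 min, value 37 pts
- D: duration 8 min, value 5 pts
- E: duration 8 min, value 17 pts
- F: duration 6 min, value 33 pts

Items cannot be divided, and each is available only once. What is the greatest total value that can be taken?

85 pts

This is a 0/1 knapsack; check combinations near the capacity.
- B+C: duration 10+8=18, value 48+37=85
- B+F: duration 10+6=16, value 48+33=81
- C+F: duration 8+6=14, value 37+33=70
Best: 85 pts.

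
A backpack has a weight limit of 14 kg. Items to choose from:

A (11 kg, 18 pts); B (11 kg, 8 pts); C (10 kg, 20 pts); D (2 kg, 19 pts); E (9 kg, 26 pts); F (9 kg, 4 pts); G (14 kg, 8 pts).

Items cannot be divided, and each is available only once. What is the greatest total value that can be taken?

Check high-value combinations within 14 kg:
- D+E: weight 2+9=11, value 19+26=45
- C+D: weight 10+2=12, value 20+19=39
- A+D: weight 11+2=13, value 18+19=37
- B+D: weight 11+2=13, value 8+19=27
- E: weight 9, value 26
Best: 45 pts.

45 pts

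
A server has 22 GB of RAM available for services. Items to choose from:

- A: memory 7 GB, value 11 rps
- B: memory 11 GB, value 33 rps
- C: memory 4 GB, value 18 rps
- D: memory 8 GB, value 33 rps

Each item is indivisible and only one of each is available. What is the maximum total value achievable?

Check high-value combinations within 22 GB:
- B+D: memory 11+8=19, value 33+33=66
- A+C+D: memory 7+4+8=19, value 11+18+33=62
- A+B+C: memory 7+11+4=22, value 11+33+18=62
- C+D: memory 4+8=12, value 18+33=51
Best: 66 rps.

66 rps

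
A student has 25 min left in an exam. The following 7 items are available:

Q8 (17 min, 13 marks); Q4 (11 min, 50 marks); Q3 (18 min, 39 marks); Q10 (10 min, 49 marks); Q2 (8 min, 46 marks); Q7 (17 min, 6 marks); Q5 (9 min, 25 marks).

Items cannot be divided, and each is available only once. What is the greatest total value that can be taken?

This is a 0/1 knapsack; check combinations near the capacity.
- Q4+Q10: time 11+10=21, value 50+49=99
- Q4+Q2: time 11+8=19, value 50+46=96
- Q10+Q2: time 10+8=18, value 49+46=95
- Q4+Q5: time 11+9=20, value 50+25=75
Best: 99 marks.

99 marks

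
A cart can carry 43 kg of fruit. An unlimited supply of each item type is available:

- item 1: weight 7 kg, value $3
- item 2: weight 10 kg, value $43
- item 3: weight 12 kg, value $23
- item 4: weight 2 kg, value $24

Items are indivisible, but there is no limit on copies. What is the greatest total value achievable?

$504

Best value-per-unit is item 4 at 24/2, and filling with it alone uses weight 21×2=42. No mix of the others beats 21×24 = 504.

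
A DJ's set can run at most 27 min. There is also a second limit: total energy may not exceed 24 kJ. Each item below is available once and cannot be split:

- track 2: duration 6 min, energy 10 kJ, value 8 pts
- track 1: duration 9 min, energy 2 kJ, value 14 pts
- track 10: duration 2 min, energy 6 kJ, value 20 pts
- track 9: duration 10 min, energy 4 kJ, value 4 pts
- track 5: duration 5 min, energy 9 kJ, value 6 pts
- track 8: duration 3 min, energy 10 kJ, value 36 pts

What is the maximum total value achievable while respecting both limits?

74 pts

Feasible sets respecting both limits:
- track 1+track 10+track 9+track 8: duration 24, energy 22, value 74
- track 1+track 10+track 8: duration 14, energy 18, value 70
- track 10+track 9+track 8: duration 15, energy 20, value 60
Best: 74 pts.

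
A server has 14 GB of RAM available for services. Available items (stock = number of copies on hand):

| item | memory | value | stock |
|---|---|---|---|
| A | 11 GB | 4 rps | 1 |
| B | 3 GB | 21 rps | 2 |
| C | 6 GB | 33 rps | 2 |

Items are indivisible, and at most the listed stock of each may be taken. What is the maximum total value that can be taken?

Best selections within memory 14 and stock limits:
- 2×B + 1×C: memory 12, value 75
- 2×C: memory 12, value 66
- 1×B + 1×C: memory 9, value 54
Best: 75 rps.

75 rps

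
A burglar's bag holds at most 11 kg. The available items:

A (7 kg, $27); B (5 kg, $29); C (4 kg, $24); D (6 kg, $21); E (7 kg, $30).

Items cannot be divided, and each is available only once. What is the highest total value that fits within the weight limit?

$54

Check high-value combinations within 11 kg:
- C+E: weight 4+7=11, value 24+30=54
- B+C: weight 5+4=9, value 29+24=53
- A+C: weight 7+4=11, value 27+24=51
- B+D: weight 5+6=11, value 29+21=50
- C+D: weight 4+6=10, value 24+21=45
Best: $54.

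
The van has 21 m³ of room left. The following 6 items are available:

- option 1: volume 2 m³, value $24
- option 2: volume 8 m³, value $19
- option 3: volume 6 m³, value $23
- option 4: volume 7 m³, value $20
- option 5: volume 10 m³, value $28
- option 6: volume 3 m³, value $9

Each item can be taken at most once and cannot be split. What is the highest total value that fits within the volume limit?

Check high-value combinations within 21 m³:
- option 1+option 3+option 5+option 6: volume 2+6+10+3=21, value 24+23+28+9=84
- option 1+option 3+option 4+option 6: volume 2+6+7+3=18, value 24+23+20+9=76
- option 1+option 3+option 5: volume 2+6+10=18, value 24+23+28=75
- option 1+option 2+option 3+option 6: volume 2+8+6+3=19, value 24+19+23+9=75
- option 1+option 4+option 5: volume 2+7+10=19, value 24+20+28=72
Best: $84.

$84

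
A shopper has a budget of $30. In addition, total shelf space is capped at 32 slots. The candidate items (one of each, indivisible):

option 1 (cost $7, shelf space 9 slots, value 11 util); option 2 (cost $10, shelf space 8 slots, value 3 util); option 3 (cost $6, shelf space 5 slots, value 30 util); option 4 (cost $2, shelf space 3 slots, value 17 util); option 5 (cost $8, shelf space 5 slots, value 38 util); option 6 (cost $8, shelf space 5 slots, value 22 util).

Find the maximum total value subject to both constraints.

Feasible sets respecting both limits:
- option 3+option 4+option 5+option 6: cost 24, shelf space 18, value 107
- option 1+option 3+option 5+option 6: cost 29, shelf space 24, value 101
- option 1+option 3+option 4+option 5: cost 23, shelf space 22, value 96
- option 3+option 5+option 6: cost 22, shelf space 15, value 90
Best: 107 util.

107 util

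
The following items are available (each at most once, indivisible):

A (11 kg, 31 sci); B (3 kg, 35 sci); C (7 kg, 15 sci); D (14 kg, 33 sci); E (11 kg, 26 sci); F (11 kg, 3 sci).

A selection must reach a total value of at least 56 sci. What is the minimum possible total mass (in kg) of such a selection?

14

Subsets with value ≥ 56, sorted by total mass:
- A+B: mass 14, value 66
- B+E: mass 14, value 61
- B+D: mass 17, value 68
- A+B+C: mass 21, value 81
Minimum mass: 14 kg.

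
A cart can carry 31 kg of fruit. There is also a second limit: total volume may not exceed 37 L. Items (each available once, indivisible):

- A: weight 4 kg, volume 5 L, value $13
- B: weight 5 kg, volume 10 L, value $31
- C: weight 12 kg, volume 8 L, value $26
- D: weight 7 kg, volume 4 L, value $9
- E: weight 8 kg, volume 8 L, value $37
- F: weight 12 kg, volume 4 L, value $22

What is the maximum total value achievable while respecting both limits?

Feasible sets respecting both limits:
- A+B+C+E: weight 29, volume 31, value 107
- A+B+E+F: weight 29, volume 27, value 103
- B+C+E: weight 25, volume 26, value 94
Best: $107.

$107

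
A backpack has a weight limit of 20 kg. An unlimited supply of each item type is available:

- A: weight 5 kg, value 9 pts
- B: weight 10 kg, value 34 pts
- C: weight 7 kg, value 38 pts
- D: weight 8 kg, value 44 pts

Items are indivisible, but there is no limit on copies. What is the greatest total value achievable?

91 pts

Best value-per-unit is D at 44/8; filling with it alone gives 2×44 = 88.
Optimal mix: 1×A + 1×C + 1×D → weight 20, value 91.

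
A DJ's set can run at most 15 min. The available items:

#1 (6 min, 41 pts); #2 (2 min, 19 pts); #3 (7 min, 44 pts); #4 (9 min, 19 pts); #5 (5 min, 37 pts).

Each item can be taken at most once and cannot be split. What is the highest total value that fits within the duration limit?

This is a 0/1 knapsack; check combinations near the capacity.
- #1+#2+#3: duration 6+2+7=15, value 41+19+44=104
- #2+#3+#5: duration 2+7+5=14, value 19+44+37=100
- #1+#2+#5: duration 6+2+5=13, value 41+19+37=97
- #1+#3: duration 6+7=13, value 41+44=85
Best: 104 pts.

104 pts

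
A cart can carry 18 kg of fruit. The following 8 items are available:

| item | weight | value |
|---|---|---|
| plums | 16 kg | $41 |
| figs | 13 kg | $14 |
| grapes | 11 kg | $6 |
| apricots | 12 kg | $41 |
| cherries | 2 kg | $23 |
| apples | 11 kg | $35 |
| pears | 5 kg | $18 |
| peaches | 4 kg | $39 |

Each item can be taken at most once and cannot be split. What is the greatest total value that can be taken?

$103

Check high-value combinations within 18 kg:
- apricots+cherries+peaches: weight 12+2+4=18, value 41+23+39=103
- cherries+apples+peaches: weight 2+11+4=17, value 23+35+39=97
- cherries+pears+peaches: weight 2+5+4=11, value 23+18+39=80
Best: $103.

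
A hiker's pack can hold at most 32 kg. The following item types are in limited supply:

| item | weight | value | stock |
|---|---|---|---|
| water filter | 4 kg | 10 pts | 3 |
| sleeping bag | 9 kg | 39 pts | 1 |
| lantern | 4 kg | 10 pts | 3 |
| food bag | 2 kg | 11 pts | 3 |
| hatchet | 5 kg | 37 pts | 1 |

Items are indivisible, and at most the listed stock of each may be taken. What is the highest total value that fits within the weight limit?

Best selections within weight 32 and stock limits:
- 1×sleeping bag + 3×lantern + 3×food bag + 1×hatchet: weight 32, value 139
- 1×water filter + 1×sleeping bag + 2×lantern + 3×food bag + 1×hatchet: weight 32, value 139
- 2×water filter + 1×sleeping bag + 1×lantern + 3×food bag + 1×hatchet: weight 32, value 139
Best: 139 pts.

139 pts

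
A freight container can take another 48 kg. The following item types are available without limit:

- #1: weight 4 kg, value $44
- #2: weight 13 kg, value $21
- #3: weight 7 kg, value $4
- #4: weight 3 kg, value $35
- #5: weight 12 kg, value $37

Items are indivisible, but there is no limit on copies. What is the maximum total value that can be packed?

$560

Best value-per-unit is #4 at 35/3, and filling with it alone uses weight 16×3=48. No mix of the others beats 16×35 = 560.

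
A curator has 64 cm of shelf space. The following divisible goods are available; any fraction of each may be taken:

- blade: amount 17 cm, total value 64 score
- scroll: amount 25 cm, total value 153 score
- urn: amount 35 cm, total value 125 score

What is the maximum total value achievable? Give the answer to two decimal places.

295.57

Take in order of value per unit:
- scroll (153/25 per unit): all 25 → value 153, running total 153.00
- blade (64/17 per unit): all 17 → value 64, running total 217.00
- urn (125/35 per unit): 22 of 35 → value 22×125/35 = 78.5714, running total 295.57
Total 295.57.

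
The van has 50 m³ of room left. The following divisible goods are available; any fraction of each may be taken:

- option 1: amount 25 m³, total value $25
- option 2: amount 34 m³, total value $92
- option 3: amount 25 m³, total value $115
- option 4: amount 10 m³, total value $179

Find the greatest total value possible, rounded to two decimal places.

334.59

Take in order of value per unit:
- option 4 (179/10 per unit): all 10 → value 179, running total 179.00
- option 3 (115/25 per unit): all 25 → value 115, running total 294.00
- option 2 (92/34 per unit): 15 of 34 → value 15×92/34 = 40.5882, running total 334.59
Total 334.59.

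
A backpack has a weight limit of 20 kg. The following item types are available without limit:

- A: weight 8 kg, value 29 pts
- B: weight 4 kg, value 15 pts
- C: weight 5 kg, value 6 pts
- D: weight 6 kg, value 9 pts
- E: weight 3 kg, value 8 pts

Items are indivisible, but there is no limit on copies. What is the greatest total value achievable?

Best value-per-unit is B at 15/4, and filling with it alone uses weight 5×4=20. No mix of the others beats 5×15 = 75.

75 pts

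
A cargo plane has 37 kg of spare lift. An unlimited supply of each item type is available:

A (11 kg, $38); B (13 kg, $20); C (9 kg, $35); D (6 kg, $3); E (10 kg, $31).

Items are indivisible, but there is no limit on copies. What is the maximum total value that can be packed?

$140

Best value-per-unit is C at 35/9, and filling with it alone uses weight 4×9=36. No mix of the others beats 4×35 = 140.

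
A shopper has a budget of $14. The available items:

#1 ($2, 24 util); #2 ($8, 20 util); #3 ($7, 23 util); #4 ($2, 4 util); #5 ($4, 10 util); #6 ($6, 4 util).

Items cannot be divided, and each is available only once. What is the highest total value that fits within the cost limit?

Check high-value combinations within $14:
- #1+#3+#5: cost 2+7+4=13, value 24+23+10=57
- #1+#2+#5: cost 2+8+4=14, value 24+20+10=54
- #1+#3+#4: cost 2+7+2=11, value 24+23+4=51
- #1+#2+#4: cost 2+8+2=12, value 24+20+4=48
Best: 57 util.

57 util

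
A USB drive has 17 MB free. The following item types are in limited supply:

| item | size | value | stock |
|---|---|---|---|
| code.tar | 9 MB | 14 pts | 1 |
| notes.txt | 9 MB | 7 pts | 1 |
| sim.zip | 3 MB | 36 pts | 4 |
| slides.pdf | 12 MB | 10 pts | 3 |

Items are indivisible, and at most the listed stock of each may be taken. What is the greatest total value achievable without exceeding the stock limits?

144 pts

Best selections within size 17 and stock limits:
- 4×sim.zip: size 12, value 144
- 3×sim.zip: size 9, value 108
- 1×code.tar + 2×sim.zip: size 15, value 86
- 1×notes.txt + 2×sim.zip: size 15, value 79
Best: 144 pts.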